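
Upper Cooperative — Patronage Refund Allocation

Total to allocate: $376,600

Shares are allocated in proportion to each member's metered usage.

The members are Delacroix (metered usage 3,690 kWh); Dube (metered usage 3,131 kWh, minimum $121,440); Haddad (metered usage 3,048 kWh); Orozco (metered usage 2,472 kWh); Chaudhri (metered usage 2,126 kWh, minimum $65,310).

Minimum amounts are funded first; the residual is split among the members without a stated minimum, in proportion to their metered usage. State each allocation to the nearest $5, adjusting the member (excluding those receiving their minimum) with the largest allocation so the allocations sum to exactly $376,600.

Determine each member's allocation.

Delacroix: $76,065; Dube: $121,440; Haddad: $62,830; Orozco: $50,955; Chaudhri: $65,310

Fund the minimums — Dube $121,440; Chaudhri $65,310. Balance $189,850.
Balance split over remaining metered usage 9,210: Delacroix 76,063.68 → $76,065; Haddad 62,829.84 → $62,830; Orozco 50,956.48 → $50,955.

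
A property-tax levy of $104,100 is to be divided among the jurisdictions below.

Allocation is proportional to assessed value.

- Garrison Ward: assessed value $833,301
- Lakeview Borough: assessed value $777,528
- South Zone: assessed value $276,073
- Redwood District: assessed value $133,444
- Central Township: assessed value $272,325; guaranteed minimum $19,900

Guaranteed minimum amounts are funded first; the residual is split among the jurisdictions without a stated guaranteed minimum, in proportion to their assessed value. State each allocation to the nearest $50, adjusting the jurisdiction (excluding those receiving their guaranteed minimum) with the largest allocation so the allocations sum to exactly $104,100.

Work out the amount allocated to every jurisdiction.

Garrison Ward: $34,750 | Lakeview Borough: $32,400 | South Zone: $11,500 | Redwood District: $5,550 | Central Township: $19,900

Fund the minimums — Central Township $19,900. Residual $84,200.
Residual split over remaining assessed value 2,020,346: Garrison Ward 34,728.68 → $34,750; Lakeview Borough 32,404.28 → $32,400; South Zone 11,505.63 → $11,500; Redwood District 5,561.42 → $5,550.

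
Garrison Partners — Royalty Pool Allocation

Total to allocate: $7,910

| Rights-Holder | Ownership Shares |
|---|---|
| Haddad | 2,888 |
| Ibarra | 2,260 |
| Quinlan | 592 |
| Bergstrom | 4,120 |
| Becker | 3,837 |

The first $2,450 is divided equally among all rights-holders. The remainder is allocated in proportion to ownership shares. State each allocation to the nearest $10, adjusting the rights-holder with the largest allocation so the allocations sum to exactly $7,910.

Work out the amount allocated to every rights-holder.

Haddad: $1,640 · Ibarra: $1,390 · Quinlan: $730 · Bergstrom: $2,130 · Becker: $2,020

Equal tier: $2,450 ÷ 5 = $490 apiece.
Remainder $5,460 by ownership shares (total 13,697): Haddad 1,151.24 → $1,150; Ibarra 900.90 → $900; Quinlan 235.99 → $240; Bergstrom 1,642.35 → $1,640; Becker 1,529.53 → $1,530.
Totals: Haddad $490 + $1,150 = $1,640; Ibarra $490 + $900 = $1,390; Quinlan $490 + $240 = $730; Bergstrom $490 + $1,640 = $2,130; Becker $490 + $1,530 = $2,020.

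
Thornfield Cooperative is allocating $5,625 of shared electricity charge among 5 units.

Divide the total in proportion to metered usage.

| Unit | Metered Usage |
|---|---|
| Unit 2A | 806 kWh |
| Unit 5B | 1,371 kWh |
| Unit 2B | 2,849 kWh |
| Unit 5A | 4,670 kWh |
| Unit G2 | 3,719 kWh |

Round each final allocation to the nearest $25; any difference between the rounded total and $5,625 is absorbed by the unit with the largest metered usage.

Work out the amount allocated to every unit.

Total metered usage = 806 + 1,371 + 2,849 + 4,670 + 3,719 = 13,415.
Raw shares: Unit 2A 337.96; Unit 5B 574.87; Unit 2B 1,194.60; Unit 5A 1,958.16; Unit G2 1,559.40.
After rounding ($25): Unit 2A $350; Unit 5B $575; Unit 2B $1,200; Unit 5A $1,950; Unit G2 $1,550. Sum = $5,625.
No rounding difference to absorb.

Unit 2A: $350 | Unit 5B: $575 | Unit 2B: $1,200 | Unit 5A: $1,950 | Unit G2: $1,550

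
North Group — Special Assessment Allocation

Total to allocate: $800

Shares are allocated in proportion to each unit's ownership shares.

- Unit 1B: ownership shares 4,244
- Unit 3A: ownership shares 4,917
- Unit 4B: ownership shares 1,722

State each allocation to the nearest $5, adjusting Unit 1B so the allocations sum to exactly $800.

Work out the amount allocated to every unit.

Unit 1B: $315 · Unit 3A: $360 · Unit 4B: $125

Combined ownership shares = 10,883.
Proportional shares: Unit 1B 4,244/10,883 × $800 = 311.97; Unit 3A 4,917/10,883 × $800 = 361.44; Unit 4B 1,722/10,883 × $800 = 126.58.
At nearest $5: Unit 1B $310; Unit 3A $360; Unit 4B $125. Sum = $795.
Difference $800 − $795 = +$5 applied to Unit 1B: Unit 1B becomes $315.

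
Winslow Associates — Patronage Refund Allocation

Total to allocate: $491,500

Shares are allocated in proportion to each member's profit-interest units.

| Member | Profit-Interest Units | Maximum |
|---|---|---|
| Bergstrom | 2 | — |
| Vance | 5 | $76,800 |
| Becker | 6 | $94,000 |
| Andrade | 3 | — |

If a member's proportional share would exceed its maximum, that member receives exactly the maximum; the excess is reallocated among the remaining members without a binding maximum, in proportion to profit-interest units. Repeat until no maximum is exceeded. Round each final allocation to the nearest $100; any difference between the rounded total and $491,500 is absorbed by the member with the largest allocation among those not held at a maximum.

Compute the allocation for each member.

Bergstrom: $128,300 | Vance: $76,800 | Becker: $94,000 | Andrade: $192,400

Total profit-interest units = 16.
Pro-rata shares before constraints: Bergstrom 61,437.50; Vance 153,593.75; Becker 184,312.50; Andrade 92,156.25.
Held at cap: Vance ($76,800), Becker ($94,000); remaining pool $320,700 reallocated over remaining profit-interest units 5.
Shares after redistribution: Bergstrom 128,280.00 → $128,300; Andrade 192,420.00 → $192,400.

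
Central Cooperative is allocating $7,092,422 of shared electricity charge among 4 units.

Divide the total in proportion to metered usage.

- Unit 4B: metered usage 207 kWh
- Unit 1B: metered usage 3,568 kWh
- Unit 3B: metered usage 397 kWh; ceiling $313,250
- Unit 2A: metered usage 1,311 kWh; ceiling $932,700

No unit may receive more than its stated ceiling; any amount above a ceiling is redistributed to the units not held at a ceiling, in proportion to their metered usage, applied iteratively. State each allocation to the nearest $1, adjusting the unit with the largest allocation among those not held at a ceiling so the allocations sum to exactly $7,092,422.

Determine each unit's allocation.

Unit 4B: $320,588; Unit 1B: $5,525,884; Unit 3B: $313,250; Unit 2A: $932,700

Combined metered usage = 5,483.
Pro-rata shares before constraints: Unit 4B 267,760.60; Unit 1B 4,615,313.09; Unit 3B 513,531.19; Unit 2A 1,695,817.12.
Held at cap: Unit 3B ($313,250), Unit 2A ($932,700); residual $5,846,472 reallocated over remaining metered usage 3,775.
Redistributed shares: Unit 4B 320,588.00 → $320,588; Unit 1B 5,525,884.00 → $5,525,884.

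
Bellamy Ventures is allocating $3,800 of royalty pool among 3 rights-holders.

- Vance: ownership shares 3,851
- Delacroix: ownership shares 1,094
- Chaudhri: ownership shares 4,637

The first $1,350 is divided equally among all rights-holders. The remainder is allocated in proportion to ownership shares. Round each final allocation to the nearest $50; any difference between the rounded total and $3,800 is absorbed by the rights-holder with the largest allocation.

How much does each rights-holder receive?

Vance: $1,450 · Delacroix: $750 · Chaudhri: $1,600

Equal tier: $1,350 ÷ 3 = $450 apiece.
Remainder $2,450 by ownership shares (total 9,582): Vance 984.65 → $1,000; Delacroix 279.72 → $300; Chaudhri 1,185.62 → $1,200.
Rounding difference −$50 on remainder applied to Chaudhri.
Totals: Vance $450 + $1,000 = $1,450; Delacroix $450 + $300 = $750; Chaudhri $450 + $1,150 = $1,600.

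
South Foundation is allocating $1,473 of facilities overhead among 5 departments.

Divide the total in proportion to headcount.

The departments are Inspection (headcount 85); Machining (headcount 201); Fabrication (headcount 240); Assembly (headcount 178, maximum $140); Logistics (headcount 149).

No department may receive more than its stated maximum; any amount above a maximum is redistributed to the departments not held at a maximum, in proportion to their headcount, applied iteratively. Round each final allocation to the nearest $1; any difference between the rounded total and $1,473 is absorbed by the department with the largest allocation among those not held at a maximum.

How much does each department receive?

Headcount total: 853.
Proportional shares (ignoring caps): Inspection 146.78; Machining 347.10; Fabrication 414.44; Assembly 307.38; Logistics 257.30.
Cap binds for Assembly ($140); residual $1,333 reallocated over remaining headcount 675.
Redistributed shares: Inspection 167.86 → $168; Machining 396.94 → $397; Fabrication 473.96 → $474; Logistics 294.25 → $294.

Inspection: $168; Machining: $397; Fabrication: $474; Assembly: $140; Logistics: $294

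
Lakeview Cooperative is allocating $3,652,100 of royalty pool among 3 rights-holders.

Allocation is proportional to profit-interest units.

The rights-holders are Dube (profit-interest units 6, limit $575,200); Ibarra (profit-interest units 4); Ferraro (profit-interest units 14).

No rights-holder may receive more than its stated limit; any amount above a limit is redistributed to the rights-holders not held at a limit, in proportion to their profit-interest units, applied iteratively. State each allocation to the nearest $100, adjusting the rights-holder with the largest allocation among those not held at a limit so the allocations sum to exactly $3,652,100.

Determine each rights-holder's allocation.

Dube: $575,200 · Ibarra: $683,800 · Ferraro: $2,393,100

Sum of profit-interest units: 24.
Pro-rata shares before constraints: Dube 913,025.00; Ibarra 608,683.33; Ferraro 2,130,391.67.
Held at cap: Dube ($575,200); remaining pool $3,076,900 reallocated over remaining profit-interest units 18.
Remaining shares: Ibarra 683,755.56 → $683,800; Ferraro 2,393,144.44 → $2,393,100.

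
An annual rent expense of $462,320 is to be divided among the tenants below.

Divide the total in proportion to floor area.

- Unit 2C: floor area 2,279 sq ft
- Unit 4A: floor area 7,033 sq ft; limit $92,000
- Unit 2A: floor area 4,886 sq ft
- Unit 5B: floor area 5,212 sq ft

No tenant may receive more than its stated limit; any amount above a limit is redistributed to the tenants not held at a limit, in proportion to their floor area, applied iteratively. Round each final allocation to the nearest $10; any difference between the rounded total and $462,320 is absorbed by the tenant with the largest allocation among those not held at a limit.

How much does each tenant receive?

Unit 2C: $68,190 · Unit 4A: $92,000 · Unit 2A: $146,190 · Unit 5B: $155,940

Floor area total: 19,410.
Unconstrained shares: Unit 2C 54,282.70; Unit 4A 167,516.57; Unit 2A 116,377.92; Unit 5B 124,142.80.
Capped: Unit 4A ($92,000); balance $370,320 reallocated over remaining floor area 12,377.
Shares after redistribution: Unit 2C 68,187.71 → $68,190; Unit 2A 146,189.18 → $146,190; Unit 5B 155,943.11 → $155,940.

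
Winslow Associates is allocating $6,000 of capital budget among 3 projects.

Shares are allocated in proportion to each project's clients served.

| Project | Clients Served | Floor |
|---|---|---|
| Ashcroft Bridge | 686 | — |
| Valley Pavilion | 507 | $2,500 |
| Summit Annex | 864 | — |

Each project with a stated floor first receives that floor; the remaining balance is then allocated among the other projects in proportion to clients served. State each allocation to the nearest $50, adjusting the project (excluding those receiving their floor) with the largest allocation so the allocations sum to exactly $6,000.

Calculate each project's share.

Guaranteed amounts: Valley Pavilion $2,500. Residual $3,500.
Residual split over remaining clients served 1,550: Ashcroft Bridge 1,549.03 → $1,550; Summit Annex 1,950.97 → $1,950.

Ashcroft Bridge: $1,550 · Valley Pavilion: $2,500 · Summit Annex: $1,950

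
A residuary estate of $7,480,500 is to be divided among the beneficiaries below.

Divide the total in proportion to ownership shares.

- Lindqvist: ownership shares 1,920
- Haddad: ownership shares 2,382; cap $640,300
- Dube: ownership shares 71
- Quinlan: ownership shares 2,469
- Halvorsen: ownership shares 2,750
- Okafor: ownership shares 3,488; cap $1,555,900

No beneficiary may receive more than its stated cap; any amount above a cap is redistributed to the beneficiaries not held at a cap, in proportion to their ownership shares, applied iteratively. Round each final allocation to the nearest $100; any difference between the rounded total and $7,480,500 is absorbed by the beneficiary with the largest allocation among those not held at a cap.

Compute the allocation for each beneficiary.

Total ownership shares = 13,080.
Unconstrained shares: Lindqvist 1,098,055.05; Haddad 1,362,274.54; Dube 40,605.16; Quinlan 1,412,030.16; Halvorsen 1,572,735.09; Okafor 1,994,800.00.
Held at cap: Haddad ($640,300), Okafor ($1,555,900); remaining pool $5,284,300 reallocated over remaining ownership shares 7,210.
Redistributed shares: Lindqvist 1,407,192.23 → $1,407,200; Dube 52,036.80 → $52,000; Quinlan 1,809,561.26 → $1,809,600; Halvorsen 2,015,509.71 → $2,015,500.

Lindqvist: $1,407,200 | Haddad: $640,300 | Dube: $52,000 | Quinlan: $1,809,600 | Halvorsen: $2,015,500 | Okafor: $1,555,900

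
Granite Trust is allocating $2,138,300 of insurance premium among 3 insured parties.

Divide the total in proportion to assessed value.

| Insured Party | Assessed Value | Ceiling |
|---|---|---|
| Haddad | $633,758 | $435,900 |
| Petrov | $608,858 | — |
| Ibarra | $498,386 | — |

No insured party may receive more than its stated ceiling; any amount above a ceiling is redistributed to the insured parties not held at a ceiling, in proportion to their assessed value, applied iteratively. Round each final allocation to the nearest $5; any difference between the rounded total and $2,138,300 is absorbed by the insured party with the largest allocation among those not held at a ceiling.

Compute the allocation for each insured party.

Sum of assessed value: 1,741,002.
Unconstrained shares: Haddad 778,382.06; Petrov 747,799.87; Ibarra 612,118.07.
Capped: Haddad ($435,900); residual $1,702,400 reallocated over remaining assessed value 1,107,244.
Redistributed shares: Petrov 936,125.97 → $936,125; Ibarra 766,274.03 → $766,275.

Haddad: $435,900 · Petrov: $936,125 · Ibarra: $766,275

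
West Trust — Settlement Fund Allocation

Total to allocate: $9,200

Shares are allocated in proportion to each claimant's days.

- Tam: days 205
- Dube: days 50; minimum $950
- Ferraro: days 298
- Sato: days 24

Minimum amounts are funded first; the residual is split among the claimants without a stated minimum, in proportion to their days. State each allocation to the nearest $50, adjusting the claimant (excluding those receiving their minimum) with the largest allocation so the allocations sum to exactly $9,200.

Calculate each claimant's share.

Fund the minimums — Dube $950. Residual $8,250.
Residual split over remaining days 527: Tam 3,209.20 → $3,200; Ferraro 4,665.09 → $4,650; Sato 375.71 → $400.

Tam: $3,200 · Dube: $950 · Ferraro: $4,650 · Sato: $400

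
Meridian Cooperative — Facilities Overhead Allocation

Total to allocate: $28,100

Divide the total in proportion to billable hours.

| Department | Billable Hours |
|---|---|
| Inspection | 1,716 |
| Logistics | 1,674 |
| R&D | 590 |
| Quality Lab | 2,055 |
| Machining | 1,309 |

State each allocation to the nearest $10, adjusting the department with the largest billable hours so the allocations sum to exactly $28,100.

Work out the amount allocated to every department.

Inspection: $6,570 | Logistics: $6,410 | R&D: $2,260 | Quality Lab: $7,850 | Machining: $5,010

Total billable hours = 1,716 + 1,674 + 590 + 2,055 + 1,309 = 7,344.
Unrounded shares: Inspection 6,565.85; Logistics 6,405.15; R&D 2,257.49; Quality Lab 7,862.95; Machining 5,008.56.
Rounded to nearest $10: Inspection $6,570; Logistics $6,410; R&D $2,260; Quality Lab $7,860; Machining $5,010. Sum = $28,110.
Difference $28,100 − $28,110 = −$10 applied to largest billable hours (Quality Lab): Quality Lab becomes $7,850.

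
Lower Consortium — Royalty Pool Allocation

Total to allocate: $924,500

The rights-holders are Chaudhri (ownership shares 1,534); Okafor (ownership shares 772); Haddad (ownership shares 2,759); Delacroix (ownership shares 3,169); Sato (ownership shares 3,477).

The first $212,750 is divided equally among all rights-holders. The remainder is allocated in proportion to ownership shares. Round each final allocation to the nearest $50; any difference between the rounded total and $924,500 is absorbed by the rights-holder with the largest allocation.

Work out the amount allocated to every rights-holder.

Chaudhri: $135,800 · Okafor: $89,450 · Haddad: $210,250 · Delacroix: $235,150 · Sato: $253,850

$212,750 shared equally gives $42,550 per rights-holder.
Remainder $711,750 by ownership shares (total 11,711): Chaudhri 93,230.68 → $93,250; Okafor 46,919.22 → $46,900; Haddad 167,681.52 → $167,700; Delacroix 192,599.76 → $192,600; Sato 211,318.82 → $211,300.
Totals: Chaudhri $42,550 + $93,250 = $135,800; Okafor $42,550 + $46,900 = $89,450; Haddad $42,550 + $167,700 = $210,250; Delacroix $42,550 + $192,600 = $235,150; Sato $42,550 + $211,300 = $253,850.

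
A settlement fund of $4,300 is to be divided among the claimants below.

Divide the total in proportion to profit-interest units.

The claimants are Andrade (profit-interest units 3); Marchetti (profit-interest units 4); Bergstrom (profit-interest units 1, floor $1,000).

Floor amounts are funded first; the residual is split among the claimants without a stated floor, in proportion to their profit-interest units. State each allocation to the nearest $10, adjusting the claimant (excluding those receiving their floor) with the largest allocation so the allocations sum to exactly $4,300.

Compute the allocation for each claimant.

Andrade: $1,410 | Marchetti: $1,890 | Bergstrom: $1,000

Guaranteed amounts: Bergstrom $1,000. Remaining pool $3,300.
Remaining pool split over remaining profit-interest units 7: Andrade 1,414.29 → $1,410; Marchetti 1,885.71 → $1,890.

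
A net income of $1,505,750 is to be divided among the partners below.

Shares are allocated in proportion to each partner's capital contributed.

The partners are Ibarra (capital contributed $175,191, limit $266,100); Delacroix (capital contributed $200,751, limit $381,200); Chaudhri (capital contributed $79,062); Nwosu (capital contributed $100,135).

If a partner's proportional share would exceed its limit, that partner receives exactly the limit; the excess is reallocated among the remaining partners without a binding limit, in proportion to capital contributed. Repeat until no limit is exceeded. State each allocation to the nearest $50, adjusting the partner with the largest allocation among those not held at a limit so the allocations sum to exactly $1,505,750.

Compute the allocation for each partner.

Capital contributed total: 555,139.
Unconstrained shares: Ibarra 475,185.22; Delacroix 544,513.75; Chaudhri 214,446.48; Nwosu 271,604.55.
Cap binds for Ibarra ($266,100), Delacroix ($381,200); balance $858,450 reallocated over remaining capital contributed 179,197.
Remaining shares: Chaudhri 378,749.50 → $378,750; Nwosu 479,700.50 → $479,700.

Ibarra: $266,100; Delacroix: $381,200; Chaudhri: $378,750; Nwosu: $479,700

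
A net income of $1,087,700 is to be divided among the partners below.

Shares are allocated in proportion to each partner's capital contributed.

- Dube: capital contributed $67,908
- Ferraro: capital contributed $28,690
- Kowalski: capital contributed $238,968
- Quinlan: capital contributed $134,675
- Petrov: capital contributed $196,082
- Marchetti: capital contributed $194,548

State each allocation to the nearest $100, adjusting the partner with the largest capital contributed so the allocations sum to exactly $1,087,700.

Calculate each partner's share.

Dube: $85,800 · Ferraro: $36,200 · Kowalski: $302,000 · Quinlan: $170,200 · Petrov: $247,700 · Marchetti: $245,800

Capital contributed total: 860,871.
Proportional shares: Dube 67,908/860,871 × $1,087,700 = 85,800.93; Ferraro 28,690/860,871 × $1,087,700 = 36,249.46; Kowalski 238,968/860,871 × $1,087,700 = 301,933.15; Quinlan 134,675/860,871 × $1,087,700 = 170,160.22; Petrov 196,082/860,871 × $1,087,700 = 247,747.21; Marchetti 194,548/860,871 × $1,087,700 = 245,809.02.
After rounding ($100): Dube $85,800; Ferraro $36,200; Kowalski $301,900; Quinlan $170,200; Petrov $247,700; Marchetti $245,800. Sum = $1,087,600.
Difference $1,087,700 − $1,087,600 = +$100 applied to largest capital contributed (Kowalski): Kowalski becomes $302,000.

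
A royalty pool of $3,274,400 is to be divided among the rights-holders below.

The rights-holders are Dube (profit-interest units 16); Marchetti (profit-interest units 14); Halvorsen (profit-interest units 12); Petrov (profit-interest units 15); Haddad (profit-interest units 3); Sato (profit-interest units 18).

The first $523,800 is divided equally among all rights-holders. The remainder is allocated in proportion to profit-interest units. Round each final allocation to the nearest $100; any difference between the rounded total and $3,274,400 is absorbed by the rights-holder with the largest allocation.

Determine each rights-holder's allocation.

Dube: $651,500 · Marchetti: $581,000 · Halvorsen: $510,500 · Petrov: $616,300 · Haddad: $193,100 · Sato: $722,000

Equal tier: $523,800 ÷ 6 = $87,300 apiece.
Remainder $2,750,600 by profit-interest units (total 78): Dube 564,225.64 → $564,200; Marchetti 493,697.44 → $493,700; Halvorsen 423,169.23 → $423,200; Petrov 528,961.54 → $529,000; Haddad 105,792.31 → $105,800; Sato 634,753.85 → $634,800.
Rounding difference −$100 on remainder applied to Sato.
Totals: Dube $87,300 + $564,200 = $651,500; Marchetti $87,300 + $493,700 = $581,000; Halvorsen $87,300 + $423,200 = $510,500; Petrov $87,300 + $529,000 = $616,300; Haddad $87,300 + $105,800 = $193,100; Sato $87,300 + $634,700 = $722,000.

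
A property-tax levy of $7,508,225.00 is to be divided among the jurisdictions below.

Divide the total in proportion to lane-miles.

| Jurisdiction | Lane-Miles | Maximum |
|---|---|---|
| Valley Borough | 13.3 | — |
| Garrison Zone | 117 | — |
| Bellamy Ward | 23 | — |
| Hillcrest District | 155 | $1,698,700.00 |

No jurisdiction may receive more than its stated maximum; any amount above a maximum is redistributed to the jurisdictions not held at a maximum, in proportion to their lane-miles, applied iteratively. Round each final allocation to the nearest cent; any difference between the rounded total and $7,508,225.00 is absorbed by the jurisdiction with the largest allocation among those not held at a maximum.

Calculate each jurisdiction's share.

Valley Borough: $504,022.72 · Garrison Zone: $4,433,884.05 · Bellamy Ward: $871,618.23 · Hillcrest District: $1,698,700.00

Lane-miles total: 308.3.
Proportional shares (ignoring caps): Valley Borough 323,903.3166; Garrison Zone 2,849,375.0405; Bellamy Ward 560,133.55498; Hillcrest District 3,774,813.0879.
Cap binds for Hillcrest District ($1,698,700.00); residual $5,809,525.00 reallocated over remaining lane-miles 153.3.
Remaining shares: Valley Borough 504,022.7169 → $504,022.72; Garrison Zone 4,433,884.0509 → $4,433,884.05; Bellamy Ward 871,618.2322 → $871,618.23.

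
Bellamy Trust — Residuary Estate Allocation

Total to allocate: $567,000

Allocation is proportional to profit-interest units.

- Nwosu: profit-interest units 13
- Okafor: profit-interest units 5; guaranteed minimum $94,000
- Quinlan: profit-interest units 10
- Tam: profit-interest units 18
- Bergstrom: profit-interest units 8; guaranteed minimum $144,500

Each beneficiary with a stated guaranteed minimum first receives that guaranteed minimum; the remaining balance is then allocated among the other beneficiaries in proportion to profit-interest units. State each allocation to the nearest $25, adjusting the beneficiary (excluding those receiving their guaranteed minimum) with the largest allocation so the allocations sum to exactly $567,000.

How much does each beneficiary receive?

Nwosu: $104,150; Okafor: $94,000; Quinlan: $80,125; Tam: $144,225; Bergstrom: $144,500

Minimums first: Okafor $94,000; Bergstrom $144,500. Residual $328,500.
Residual split over remaining profit-interest units 41: Nwosu 104,158.54 → $104,150; Quinlan 80,121.95 → $80,125; Tam 144,219.51 → $144,225.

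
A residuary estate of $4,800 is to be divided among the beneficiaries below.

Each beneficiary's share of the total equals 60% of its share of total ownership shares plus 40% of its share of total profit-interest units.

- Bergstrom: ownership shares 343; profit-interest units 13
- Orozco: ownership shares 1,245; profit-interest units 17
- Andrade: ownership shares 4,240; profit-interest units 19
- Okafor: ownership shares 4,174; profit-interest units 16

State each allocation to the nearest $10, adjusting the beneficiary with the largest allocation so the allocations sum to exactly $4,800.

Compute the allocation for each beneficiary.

Bergstrom: $480; Orozco: $860; Andrade: $1,790; Okafor: $1,670

Totals — ownership shares 10,002, profit-interest units 65.
Combined weights (60% ownership shares + 40% profit-interest units): Bergstrom 0.1006; Orozco 0.1793; Andrade 0.3713; Okafor 0.3489.
Pro-rata amounts: Bergstrom 482.76; Orozco 860.64; Andrade 1,782.11; Okafor 1,674.49.
After rounding ($10): Bergstrom $480; Orozco $860; Andrade $1,780; Okafor $1,670. Sum = $4,790.
Difference $4,800 − $4,790 = +$10 applied to largest allocation (Andrade): Andrade becomes $1,790.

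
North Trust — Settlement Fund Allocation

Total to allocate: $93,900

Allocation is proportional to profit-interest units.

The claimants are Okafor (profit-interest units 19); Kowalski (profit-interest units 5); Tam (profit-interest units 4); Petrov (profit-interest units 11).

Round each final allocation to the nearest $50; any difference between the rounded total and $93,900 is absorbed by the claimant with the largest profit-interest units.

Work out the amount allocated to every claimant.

Okafor: $45,700; Kowalski: $12,050; Tam: $9,650; Petrov: $26,500

Profit-interest units total: 39.
Pro-rata amounts: Okafor 19/39 × $93,900 = 45,746.15; Kowalski 5/39 × $93,900 = 12,038.46; Tam 4/39 × $93,900 = 9,630.77; Petrov 11/39 × $93,900 = 26,484.62.
After rounding ($50): Okafor $45,750; Kowalski $12,050; Tam $9,650; Petrov $26,500. Sum = $93,950.
Difference $93,900 − $93,950 = −$50 applied to largest profit-interest units (Okafor): Okafor becomes $45,700.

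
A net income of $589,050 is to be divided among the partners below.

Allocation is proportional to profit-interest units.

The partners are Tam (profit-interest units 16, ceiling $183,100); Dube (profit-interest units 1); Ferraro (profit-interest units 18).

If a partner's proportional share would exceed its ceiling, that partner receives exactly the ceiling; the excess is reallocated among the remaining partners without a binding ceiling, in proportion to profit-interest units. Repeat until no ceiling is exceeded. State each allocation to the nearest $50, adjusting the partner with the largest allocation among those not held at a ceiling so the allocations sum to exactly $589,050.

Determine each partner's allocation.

Profit-interest units total: 35.
Proportional shares (ignoring caps): Tam 269,280.00; Dube 16,830.00; Ferraro 302,940.00.
Held at cap: Tam ($183,100); remaining pool $405,950 reallocated over remaining profit-interest units 19.
Shares after redistribution: Dube 21,365.79 → $21,350; Ferraro 384,584.21 → $384,600.

Tam: $183,100 · Dube: $21,350 · Ferraro: $384,600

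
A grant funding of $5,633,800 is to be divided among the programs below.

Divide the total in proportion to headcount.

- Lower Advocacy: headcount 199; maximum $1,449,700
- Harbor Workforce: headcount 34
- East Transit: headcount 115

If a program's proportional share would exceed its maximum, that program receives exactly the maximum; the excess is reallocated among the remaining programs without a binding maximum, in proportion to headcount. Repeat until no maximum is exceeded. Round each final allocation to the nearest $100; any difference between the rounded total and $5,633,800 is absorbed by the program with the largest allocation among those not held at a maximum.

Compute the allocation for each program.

Lower Advocacy: $1,449,700 | Harbor Workforce: $954,800 | East Transit: $3,229,300

Sum of headcount: 348.
Proportional shares (ignoring caps): Lower Advocacy 3,221,627.01; Harbor Workforce 550,428.74; East Transit 1,861,744.25.
Capped: Lower Advocacy ($1,449,700); balance $4,184,100 reallocated over remaining headcount 149.
Redistributed shares: Harbor Workforce 954,761.07 → $954,800; East Transit 3,229,338.93 → $3,229,300.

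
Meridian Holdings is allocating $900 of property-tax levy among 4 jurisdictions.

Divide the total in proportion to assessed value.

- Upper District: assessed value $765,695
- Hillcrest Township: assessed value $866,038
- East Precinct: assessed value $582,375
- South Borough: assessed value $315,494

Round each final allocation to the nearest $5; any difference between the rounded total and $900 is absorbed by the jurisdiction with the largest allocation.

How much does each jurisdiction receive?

Sum of assessed value: 2,529,602.
Proportional shares: Upper District 765,695/2,529,602 × $900 = 272.42; Hillcrest Township 866,038/2,529,602 × $900 = 308.13; East Precinct 582,375/2,529,602 × $900 = 207.20; South Borough 315,494/2,529,602 × $900 = 112.25.
Rounded to nearest $5: Upper District $270; Hillcrest Township $310; East Precinct $205; South Borough $110. Sum = $895.
Difference $900 − $895 = +$5 applied to largest allocation (Hillcrest Township): Hillcrest Township becomes $315.

Upper District: $270 | Hillcrest Township: $315 | East Precinct: $205 | South Borough: $110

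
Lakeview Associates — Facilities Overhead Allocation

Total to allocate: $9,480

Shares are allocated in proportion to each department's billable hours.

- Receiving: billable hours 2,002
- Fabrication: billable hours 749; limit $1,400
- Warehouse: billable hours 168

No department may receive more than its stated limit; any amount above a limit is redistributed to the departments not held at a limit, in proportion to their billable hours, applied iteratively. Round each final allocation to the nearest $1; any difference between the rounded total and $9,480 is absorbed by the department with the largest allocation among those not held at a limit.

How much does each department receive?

Receiving: $7,454; Fabrication: $1,400; Warehouse: $626

Total billable hours = 2,919.
Proportional shares (ignoring caps): Receiving 6,501.87; Fabrication 2,432.52; Warehouse 545.61.
Held at cap: Fabrication ($1,400); residual $8,080 reallocated over remaining billable hours 2,170.
Shares after redistribution: Receiving 7,454.45 → $7,454; Warehouse 625.55 → $626.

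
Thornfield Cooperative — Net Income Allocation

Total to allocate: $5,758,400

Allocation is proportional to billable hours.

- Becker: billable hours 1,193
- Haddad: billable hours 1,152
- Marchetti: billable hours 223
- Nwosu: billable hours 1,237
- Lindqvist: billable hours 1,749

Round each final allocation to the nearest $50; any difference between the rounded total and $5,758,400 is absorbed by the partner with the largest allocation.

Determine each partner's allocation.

Total billable hours = 5,554.
Pro-rata amounts: Becker 1,193/5,554 × $5,758,400 = 1,236,905.15; Haddad 1,152/5,554 × $5,758,400 = 1,194,396.25; Marchetti 223/5,554 × $5,758,400 = 231,206.91; Nwosu 1,237/5,554 × $5,758,400 = 1,282,524.45; Lindqvist 1,749/5,554 × $5,758,400 = 1,813,367.23.
After rounding ($50): Becker $1,236,900; Haddad $1,194,400; Marchetti $231,200; Nwosu $1,282,500; Lindqvist $1,813,350. Sum = $5,758,350.
Difference $5,758,400 − $5,758,350 = +$50 applied to largest allocation (Lindqvist): Lindqvist becomes $1,813,400.

Becker: $1,236,900 · Haddad: $1,194,400 · Marchetti: $231,200 · Nwosu: $1,282,500 · Lindqvist: $1,813,400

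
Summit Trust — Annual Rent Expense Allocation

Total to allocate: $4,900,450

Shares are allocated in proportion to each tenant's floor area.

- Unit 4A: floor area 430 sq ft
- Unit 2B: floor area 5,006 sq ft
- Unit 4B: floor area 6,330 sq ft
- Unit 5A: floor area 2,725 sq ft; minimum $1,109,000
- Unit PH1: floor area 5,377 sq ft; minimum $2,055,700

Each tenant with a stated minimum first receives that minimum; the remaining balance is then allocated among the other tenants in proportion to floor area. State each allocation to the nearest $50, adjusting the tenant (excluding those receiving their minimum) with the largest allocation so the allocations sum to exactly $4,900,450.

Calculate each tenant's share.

Unit 4A: $63,450; Unit 2B: $738,500; Unit 4B: $933,800; Unit 5A: $1,109,000; Unit PH1: $2,055,700

Guaranteed amounts: Unit 5A $1,109,000; Unit PH1 $2,055,700. Remaining pool $1,735,750.
Remaining pool split over remaining floor area 11,766: Unit 4A 63,434.68 → $63,450; Unit 2B 738,497.75 → $738,500; Unit 4B 933,817.57 → $933,800.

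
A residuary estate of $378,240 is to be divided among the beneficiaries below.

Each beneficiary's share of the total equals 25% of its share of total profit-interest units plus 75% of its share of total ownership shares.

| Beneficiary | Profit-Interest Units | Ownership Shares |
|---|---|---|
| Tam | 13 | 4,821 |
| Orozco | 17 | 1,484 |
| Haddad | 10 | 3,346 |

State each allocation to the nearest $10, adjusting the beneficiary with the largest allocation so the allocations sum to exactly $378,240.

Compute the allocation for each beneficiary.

Totals — profit-interest units 40, ownership shares 9,651.
Blended shares (25% profit-interest units + 75% ownership shares): Tam 0.4559; Orozco 0.2216; Haddad 0.3225.
Proportional shares: Tam 172,439.73; Orozco 83,808.47; Haddad 121,991.81.
At nearest $10: Tam $172,440; Orozco $83,810; Haddad $121,990. Sum = $378,240.
Sum already equals the total — no adjustment.

Tam: $172,440 · Orozco: $83,810 · Haddad: $121,990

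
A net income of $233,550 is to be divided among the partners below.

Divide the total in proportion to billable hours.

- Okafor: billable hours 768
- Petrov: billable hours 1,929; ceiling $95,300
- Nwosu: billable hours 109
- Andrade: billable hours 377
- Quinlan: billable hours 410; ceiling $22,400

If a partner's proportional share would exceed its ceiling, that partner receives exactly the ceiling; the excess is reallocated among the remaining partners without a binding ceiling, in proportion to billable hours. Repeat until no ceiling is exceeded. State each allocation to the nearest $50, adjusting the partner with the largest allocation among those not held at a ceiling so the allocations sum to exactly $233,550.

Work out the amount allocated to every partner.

Okafor: $70,950 · Petrov: $95,300 · Nwosu: $10,050 · Andrade: $34,850 · Quinlan: $22,400

Total billable hours = 3,593.
Proportional shares (ignoring caps): Okafor 49,921.07; Petrov 125,387.68; Nwosu 7,085.15; Andrade 24,505.52; Quinlan 26,650.57.
Cap binds for Petrov ($95,300), Quinlan ($22,400); remaining pool $115,850 reallocated over remaining billable hours 1,254.
Redistributed shares: Okafor 70,951.20 → $70,950; Nwosu 10,069.90 → $10,050; Andrade 34,828.91 → $34,850.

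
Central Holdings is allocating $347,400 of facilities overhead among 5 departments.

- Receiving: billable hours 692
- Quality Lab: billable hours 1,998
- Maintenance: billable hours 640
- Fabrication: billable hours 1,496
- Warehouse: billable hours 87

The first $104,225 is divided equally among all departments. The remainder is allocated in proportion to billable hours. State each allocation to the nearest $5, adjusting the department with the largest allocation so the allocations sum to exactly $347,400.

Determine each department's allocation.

Receiving: $55,095; Quality Lab: $119,740; Maintenance: $52,525; Fabrication: $94,890; Warehouse: $25,150

Equal tier: $104,225 ÷ 5 = $20,845 apiece.
Remainder $243,175 by billable hours (total 4,913): Receiving 34,251.39 → $34,250; Quality Lab 98,893.48 → $98,895; Maintenance 31,677.59 → $31,680; Fabrication 74,046.37 → $74,045; Warehouse 4,306.17 → $4,305.
Totals: Receiving $20,845 + $34,250 = $55,095; Quality Lab $20,845 + $98,895 = $119,740; Maintenance $20,845 + $31,680 = $52,525; Fabrication $20,845 + $74,045 = $94,890; Warehouse $20,845 + $4,305 = $25,150.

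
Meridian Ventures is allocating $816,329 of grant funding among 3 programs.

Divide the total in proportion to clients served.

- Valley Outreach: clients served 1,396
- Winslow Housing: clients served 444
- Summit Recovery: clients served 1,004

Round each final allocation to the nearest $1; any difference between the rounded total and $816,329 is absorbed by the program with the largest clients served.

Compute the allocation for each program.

Valley Outreach: $400,701 · Winslow Housing: $127,444 · Summit Recovery: $288,184

Sum of clients served: 1,396 + 444 + 1,004 = 2,844.
Pro-rata amounts: Valley Outreach 400,701.58; Winslow Housing 127,443.77; Summit Recovery 288,183.66.
Rounded to nearest $1: Valley Outreach $400,702; Winslow Housing $127,444; Summit Recovery $288,184. Sum = $816,330.
Difference $816,329 − $816,330 = −$1 applied to largest clients served (Valley Outreach): Valley Outreach becomes $400,701.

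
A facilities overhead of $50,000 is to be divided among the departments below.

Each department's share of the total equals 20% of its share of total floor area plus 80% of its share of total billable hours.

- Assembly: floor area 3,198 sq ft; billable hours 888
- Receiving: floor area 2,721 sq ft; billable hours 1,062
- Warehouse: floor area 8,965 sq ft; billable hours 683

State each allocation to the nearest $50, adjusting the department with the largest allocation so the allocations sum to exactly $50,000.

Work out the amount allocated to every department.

Floor area total 14,884; billable hours total 2,633.
Combined weights (20% floor area + 80% billable hours): Assembly 0.3128; Receiving 0.3592; Warehouse 0.3280.
Unrounded shares: Assembly 15,638.93; Receiving 17,961.83; Warehouse 16,399.24.
After rounding ($50): Assembly $15,650; Receiving $17,950; Warehouse $16,400. Sum = $50,000.
No rounding difference to absorb.

Assembly: $15,650; Receiving: $17,950; Warehouse: $16,400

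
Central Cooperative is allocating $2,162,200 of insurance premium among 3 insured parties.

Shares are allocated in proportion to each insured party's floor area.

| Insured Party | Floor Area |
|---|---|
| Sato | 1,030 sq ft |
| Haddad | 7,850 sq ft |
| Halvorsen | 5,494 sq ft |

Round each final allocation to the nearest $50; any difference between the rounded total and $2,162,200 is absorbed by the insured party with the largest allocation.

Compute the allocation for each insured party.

Floor area total: 14,374.
Unrounded shares: Sato 1,030/14,374 × $2,162,200 = 154,937.11; Haddad 7,850/14,374 × $2,162,200 = 1,180,831.36; Halvorsen 5,494/14,374 × $2,162,200 = 826,431.53.
After rounding ($50): Sato $154,950; Haddad $1,180,850; Halvorsen $826,450. Sum = $2,162,250.
Difference $2,162,200 − $2,162,250 = −$50 applied to largest allocation (Haddad): Haddad becomes $1,180,800.

Sato: $154,950 · Haddad: $1,180,800 · Halvorsen: $826,450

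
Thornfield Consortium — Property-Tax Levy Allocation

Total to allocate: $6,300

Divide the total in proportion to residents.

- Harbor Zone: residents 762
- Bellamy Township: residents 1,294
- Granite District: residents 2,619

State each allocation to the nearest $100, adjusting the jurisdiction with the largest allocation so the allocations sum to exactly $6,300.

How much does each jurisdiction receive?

Harbor Zone: $1,000 | Bellamy Township: $1,700 | Granite District: $3,600

Residents total: 4,675.
Proportional shares: Harbor Zone 762/4,675 × $6,300 = 1,026.87; Bellamy Township 1,294/4,675 × $6,300 = 1,743.79; Granite District 2,619/4,675 × $6,300 = 3,529.35.
Rounded to nearest $100: Harbor Zone $1,000; Bellamy Township $1,700; Granite District $3,500. Sum = $6,200.
Difference $6,300 − $6,200 = +$100 applied to largest allocation (Granite District): Granite District becomes $3,600.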